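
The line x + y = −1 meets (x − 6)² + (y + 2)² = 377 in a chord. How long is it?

27√2

Substitute y = −x − 1:
2x² − 14x − 340 = 0  ⟹  x² − 7x − 170 = 0
x = 17 or x = −10, giving (17, −18) and (−10, 9).
Chord length = distance between (17, −18) and (−10, 9) = √1458 = 27√2.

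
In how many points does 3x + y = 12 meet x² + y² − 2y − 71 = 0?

2

Substituting the line into the circle gives 10x² − 66x + 49 = 0.
Δ = 4356 − 1960 = 2396.
Two real roots: the line is a secant.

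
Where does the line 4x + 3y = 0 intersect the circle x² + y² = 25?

(−3, 4) and (3, −4)

Express y = (−4x)/3 and substitute into the circle:
25x² − 225 = 0  ⟹  x² − 9 = 0
x = 3 or x = −3, giving (3, −4) and (−3, 4).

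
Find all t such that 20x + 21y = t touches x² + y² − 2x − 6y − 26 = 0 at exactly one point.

t = −91 or t = 257

For a tangent, require d(centre, line) = r = 6.
|20·1 + 21·3 − t| / √841 = 6
|t − (83)| = 6·29, so t = 257 or t = −91.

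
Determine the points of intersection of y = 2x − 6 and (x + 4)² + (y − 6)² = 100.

From the line, y = 2x − 6. Substituting:
5x² − 40x + 60 = 0  ⟹  x² − 8x + 12 = 0
x = 6 or x = 2, giving (6, 6) and (2, −2).

(2, −2) and (6, 6)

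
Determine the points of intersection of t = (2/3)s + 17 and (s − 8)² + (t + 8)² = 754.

From the line, t = (51 + 2s)/3. Substituting:
13s² + 156s − 585 = 0  ⟹  s² + 12s − 45 = 0
s = 3 or s = −15, giving (3, 19) and (−15, 7).

(−15, 7) and (3, 19)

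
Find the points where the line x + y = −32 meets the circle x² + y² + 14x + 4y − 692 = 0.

(−34, 2) and (−3, −29)

Substitute y = −x − 32:
2x² + 74x + 204 = 0  ⟹  x² + 37x + 102 = 0
x = −3 or x = −34, giving (−3, −29) and (−34, 2).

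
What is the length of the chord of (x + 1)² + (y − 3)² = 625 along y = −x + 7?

Substitute y = −x + 7:
2x² − 6x − 608 = 0  ⟹  x² − 3x − 304 = 0
x = 19 or x = −16, giving (19, −12) and (−16, 23).
Chord length = distance between (19, −12) and (−16, 23) = √2450 = 35√2.

35√2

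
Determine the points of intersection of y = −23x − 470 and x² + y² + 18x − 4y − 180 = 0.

(−21, 13) and (−20, −10)

Express y = −23x − 470 and substitute into the circle:
530x² + 21730x + 222600 = 0  ⟹  x² + 41x + 420 = 0
x = −20 or x = −21, giving (−20, −10) and (−21, 13).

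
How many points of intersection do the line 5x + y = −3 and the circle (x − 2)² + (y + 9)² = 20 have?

Substituting the line into the circle gives 26x² − 64x + 20 = 0.
Δ = 4096 − 2080 = 2016.
Two real roots: the line is a secant.

2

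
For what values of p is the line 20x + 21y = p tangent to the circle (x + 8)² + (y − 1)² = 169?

p = −516 or p = 238

The line touches the circle iff its distance from (−8, 1) is 13:
|20·(−8) + 21·1 − p| / √841 = 13
|p − (−139)| = 13·29, so p = 238 or p = −516.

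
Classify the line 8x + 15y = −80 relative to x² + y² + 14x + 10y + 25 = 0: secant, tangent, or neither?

Centre (−7, −5), r² = 49. Distance² from centre to line = (−51)²/289 = 9.
Since d² < r², the line cuts the circle twice.

secant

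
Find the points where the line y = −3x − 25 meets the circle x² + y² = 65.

(−8, −1) and (−7, −4)

Substitute y = −3x − 25:
10x² + 150x + 560 = 0  ⟹  x² + 15x + 56 = 0
x = −7 or x = −8, giving (−7, −4) and (−8, −1).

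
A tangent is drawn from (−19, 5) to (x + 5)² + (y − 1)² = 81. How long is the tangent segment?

The centre is (−5, 1) and r = 9. The square of the distance from P to the centre is 196 + 16 = 212.
Power of the point: PT² = |PO|² − r² = 131, so PT = √131.

√131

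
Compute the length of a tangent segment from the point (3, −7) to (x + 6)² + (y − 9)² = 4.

The centre is (−6, 9) and r = 2. The square of the distance from P to the centre is 81 + 256 = 337.
Power of the point: PT² = |PO|² − r² = 333, so PT = 3√37.

3√37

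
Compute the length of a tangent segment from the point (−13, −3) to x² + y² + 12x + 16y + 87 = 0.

√61

With centre O = (−6, −8), |OP|² = 74 and r² = 13.
By the tangent–radius right angle, tangent length = √(|PO|² − r²) = √61.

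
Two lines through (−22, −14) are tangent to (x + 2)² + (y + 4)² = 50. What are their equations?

x − 7y = 76 and x − y = −8

A line y − (−14) = m(x − (−22)) is tangent when its distance from (−2, −4) is 5√2:
[m·(20) − (10)]² = 50(m² + 1)
7m² − 8m + 1 = 0, so m = 1/7 or m = 1.
Through (−22, −14) these give x − 7y = 76 and x − y = −8.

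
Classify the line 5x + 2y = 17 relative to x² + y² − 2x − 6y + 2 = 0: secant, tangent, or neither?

secant

Substituting the line into the circle gives 29x² − 118x + 93 = 0.
Discriminant = (−118)² − 4·29·(93) = 3136 > 0.
Two real roots: the line is a secant.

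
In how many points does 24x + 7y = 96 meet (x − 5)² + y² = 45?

d² = (24·5 + 7·0 − (96))²/625 = 576/625; r² = 45.
Since d² < r², the line cuts the circle twice.

2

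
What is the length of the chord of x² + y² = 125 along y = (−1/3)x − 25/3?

The distance from (0, 0) to the line is 25/√10, and r² = 125.
Half the chord is √(r² − d²) = √(125/2), so the full chord is 5√10.

5√10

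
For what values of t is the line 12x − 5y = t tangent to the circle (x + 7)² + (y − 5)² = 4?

The line touches the circle iff its distance from (−7, 5) is 2:
|12·(−7) − 5·5 − t| / √169 = 2
|t − (−109)| = 2·13, so t = −83 or t = −135.

t = −135 or t = −83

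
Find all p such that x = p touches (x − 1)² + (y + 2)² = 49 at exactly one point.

For a tangent, require d(centre, line) = r = 7.
|1·1 + 0·(−2) − p| / √1 = 7
|p − (1)| = 7, so p = 8 or p = −6.

p = −6 or p = 8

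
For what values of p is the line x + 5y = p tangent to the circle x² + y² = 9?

For a tangent, require d(centre, line) = r = 3.
|1·0 + 5·0 − p| / √26 = 3
|p| = 3√26.

p = ±3√26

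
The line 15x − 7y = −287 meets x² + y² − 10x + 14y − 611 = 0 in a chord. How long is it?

√274

The distance from (5, −7) to the line is 411/√274, and r² = 685.
Chord = 2√(r² − d²) = 2·√(137/2) = √274.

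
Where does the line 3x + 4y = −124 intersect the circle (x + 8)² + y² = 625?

Express y = (−124 − 3x)/4 and substitute into the circle:
25x² + 1000x + 6400 = 0  ⟹  x² + 40x + 256 = 0
x = −8 or x = −32, giving (−8, −25) and (−32, −7).

(−32, −7) and (−8, −25)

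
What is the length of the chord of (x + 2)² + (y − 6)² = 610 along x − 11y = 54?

The distance from (−2, 6) to the line is 122/√122, and r² = 610.
Chord = 2√(r² − d²) = 2·√(488) = 4√122.

4√122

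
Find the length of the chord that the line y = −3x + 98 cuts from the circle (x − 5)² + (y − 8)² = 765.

The distance from (5, 8) to the line is 75/√10, and r² = 765.
Chord = 2√(r² − d²) = 2·√(405/2) = 9√10.

9√10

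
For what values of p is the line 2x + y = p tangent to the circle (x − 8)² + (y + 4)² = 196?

p = 12 ± 14√5

For a tangent, require d(centre, line) = r = 14.
|2·8 + 1·(−4) − p| / √5 = 14
|p − (12)| = 14√5.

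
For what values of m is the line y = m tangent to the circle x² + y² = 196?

For a tangent, require d(centre, line) = r = 14.
|0·0 + 1·0 − m| / √1 = 14
|m| = 14, so m = 14 or m = −14.

m = −14 or m = 14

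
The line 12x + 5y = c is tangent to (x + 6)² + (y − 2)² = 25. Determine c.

c = −127 or c = 3

Tangency holds when the distance from the centre (−6, 2) to the line equals the radius 5:
|12·(−6) + 5·2 − c| / √169 = 5
|c − (−62)| = 5·13, so c = 3 or c = −127.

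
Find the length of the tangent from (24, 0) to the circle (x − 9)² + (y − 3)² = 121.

The centre is (9, 3) and r = 11. The square of the distance from P to the centre is 225 + 9 = 234.
By the tangent–radius right angle, tangent length = √(|PO|² − r²) = √113.

√113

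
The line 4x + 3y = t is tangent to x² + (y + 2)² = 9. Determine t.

The line touches the circle iff its distance from (0, −2) is 3:
|4·0 + 3·(−2) − t| / √25 = 3
|t − (−6)| = 3·5, so t = 9 or t = −21.

t = −21 or t = 9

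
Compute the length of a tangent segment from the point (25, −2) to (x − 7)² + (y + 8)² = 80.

2√70

The centre is (7, −8) and r = 4√5. The square of the distance from P to the centre is 324 + 36 = 360.
Power of the point: PT² = |PO|² − r² = 280, so PT = 2√70.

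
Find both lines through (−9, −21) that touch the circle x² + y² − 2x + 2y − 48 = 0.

7x − y = −42 and x − y = 12

Let a tangent through (−9, −21) have slope m. Its distance from (1, −1) must equal 5√2:
[m·(10) − (20)]² = 50(m² + 1)
m² − 8m + 7 = 0, so m = 7 or m = 1.
With m = 7: 7x − y = −42. With m = 1: x − y = 12.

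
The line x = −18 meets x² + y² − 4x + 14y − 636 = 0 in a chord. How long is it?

Centre (2, −7), r² = 689. Perpendicular distance d from centre to line = |20| / √1 = 20.
Chord = 2√(r² − d²) = 2·√(289) = 34.

34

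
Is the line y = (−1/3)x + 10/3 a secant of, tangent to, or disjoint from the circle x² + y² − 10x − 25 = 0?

d² = (1·5 + 3·0 − (10))²/10 = 5/2; r² = 50.
Since d² < r², the line cuts the circle twice.

secant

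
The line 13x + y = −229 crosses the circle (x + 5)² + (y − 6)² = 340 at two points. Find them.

(−19, 18) and (−17, −8)

Express y = −13x − 229 and substitute into the circle:
170x² + 6120x + 54910 = 0  ⟹  x² + 36x + 323 = 0
x = −17 or x = −19, giving (−17, −8) and (−19, 18).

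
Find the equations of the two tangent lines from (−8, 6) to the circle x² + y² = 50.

Write the tangent as mx − y + (6 − m·(−8)) = 0 and set its distance from the centre to 5√2:
[m·(8) − (−6)]² = 50(m² + 1)
7m² + 48m − 7 = 0, so m = 1/7 or m = −7.
With m = 1/7: x − 7y = −50. With m = −7: 7x + y = −50.

x − 7y = −50 and 7x + y = −50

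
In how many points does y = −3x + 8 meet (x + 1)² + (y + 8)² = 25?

0

d² = (3·(−1) + 1·(−8) − (8))²/10 = 361/10; r² = 25.
Since d² > r², the line lies outside the circle.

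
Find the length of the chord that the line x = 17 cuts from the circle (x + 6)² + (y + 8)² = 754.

30

The distance from (−6, −8) to the line is 23, and r² = 754.
Chord = 2√(r² − d²) = 2·√(225) = 30.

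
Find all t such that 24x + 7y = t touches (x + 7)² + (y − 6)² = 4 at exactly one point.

t = −176 or t = −76

For a tangent, require d(centre, line) = r = 2.
|24·(−7) + 7·6 − t| / √625 = 2
|t − (−126)| = 2·25, so t = −76 or t = −176.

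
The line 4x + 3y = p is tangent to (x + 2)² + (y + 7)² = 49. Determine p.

p = −64 or p = 6

For a tangent, require d(centre, line) = r = 7.
|4·(−2) + 3·(−7) − p| / √25 = 7
|p − (−29)| = 7·5, so p = 6 or p = −64.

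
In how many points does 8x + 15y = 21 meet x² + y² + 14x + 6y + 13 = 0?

Centre (−7, −3), r² = 45. Distance² from centre to line = (−122)²/289 = 14884/289.
Since d² > r², the line lies outside the circle.

0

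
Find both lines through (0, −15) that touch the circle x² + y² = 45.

2x − y = 15 and 2x + y = −15

Let a tangent through (0, −15) have slope m. Its distance from (0, 0) must equal 3√5:
(0m − (15))² = 45(m² + 1)
m² − 4 = 0, so m = 2 or m = −2.
Through (0, −15) these give 2x − y = 15 and 2x + y = −15.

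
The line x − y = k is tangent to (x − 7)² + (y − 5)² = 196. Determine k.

Tangency holds when the distance from the centre (7, 5) to the line equals the radius 14:
|1·7 − 1·5 − k| / √2 = 14
|k − (2)| = 14√2.

k = 2 ± 14√2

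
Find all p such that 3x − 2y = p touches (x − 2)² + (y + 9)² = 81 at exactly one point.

The line touches the circle iff its distance from (2, −9) is 9:
|3·2 − 2·(−9) − p| / √13 = 9
|p − (24)| = 9√13.

p = 24 ± 9√13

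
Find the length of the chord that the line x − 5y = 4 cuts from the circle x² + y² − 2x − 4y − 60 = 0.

3√26

Substitute y = (−4 + x)/5:
26x² − 78x − 1404 = 0  ⟹  x² − 3x − 54 = 0
x = 9 or x = −6, giving (9, 1) and (−6, −2).
Chord length = distance between (9, 1) and (−6, −2) = √234 = 3√26.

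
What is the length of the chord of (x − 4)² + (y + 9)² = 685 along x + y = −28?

Centre (4, −9), r² = 685. Perpendicular distance d from centre to line = |23| / √2 = 23/√2.
Half the chord is √(r² − d²) = √(841/2), so the full chord is 29√2.

29√2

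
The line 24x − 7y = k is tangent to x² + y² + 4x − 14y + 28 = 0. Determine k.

The line touches the circle iff its distance from (−2, 7) is 5:
|24·(−2) − 7·7 − k| / √625 = 5
|k − (−97)| = 5·25, so k = 28 or k = −222.

k = −222 or k = 28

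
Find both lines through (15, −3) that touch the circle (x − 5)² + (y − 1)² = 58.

Let a tangent through (15, −3) have slope m. Its distance from (5, 1) must equal √58:
[m·(−10) − (4)]² = 58(m² + 1)
21m² + 40m − 21 = 0, so m = −7/3 or m = 3/7.
Through (15, −3) these give 7x + 3y = 96 and 3x − 7y = 66.

7x + 3y = 96 and 3x − 7y = 66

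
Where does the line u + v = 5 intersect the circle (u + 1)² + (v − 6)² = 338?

(−14, 19) and (12, −7)

Express v = −u + 5 and substitute into the circle:
2u² + 4u − 336 = 0  ⟹  u² + 2u − 168 = 0
u = 12 or u = −14, giving (12, −7) and (−14, 19).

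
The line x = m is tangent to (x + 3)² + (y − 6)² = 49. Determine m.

m = −10 or m = 4

Tangency holds when the distance from the centre (−3, 6) to the line equals the radius 7:
|1·(−3) + 0·6 − m| / √1 = 7
|m − (−3)| = 7, so m = 4 or m = −10.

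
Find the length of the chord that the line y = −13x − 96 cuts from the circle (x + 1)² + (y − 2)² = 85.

The distance from (−1, 2) to the line is 85/√170, and r² = 85.
Half the chord is √(r² − d²) = √(85/2), so the full chord is √170.

√170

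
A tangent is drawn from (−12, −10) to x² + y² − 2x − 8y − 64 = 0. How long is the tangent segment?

2√71

Centre (1, 4), r² = 81. |PO|² = (−13)² + (−14)² = 365.
By the tangent–radius right angle, tangent length = √(|PO|² − r²) = √284 = 2√71.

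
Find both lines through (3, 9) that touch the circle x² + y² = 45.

Let a tangent through (3, 9) have slope m. Its distance from (0, 0) must equal 3√5:
(−3m − (−9))² = 45(m² + 1)
2m² + 3m − 2 = 0, so m = 1/2 or m = −2.
Through (3, 9) these give x − 2y = −15 and 2x + y = 15.

x − 2y = −15 and 2x + y = 15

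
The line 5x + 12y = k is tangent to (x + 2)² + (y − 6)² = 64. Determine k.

The line touches the circle iff its distance from (−2, 6) is 8:
|5·(−2) + 12·6 − k| / √169 = 8
|k − (62)| = 8·13, so k = 166 or k = −42.

k = −42 or k = 166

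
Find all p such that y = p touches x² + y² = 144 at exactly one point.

For a tangent, require d(centre, line) = r = 12.
|0·0 + 1·0 − p| / √1 = 12
|p| = 12, so p = 12 or p = −12.

p = −12 or p = 12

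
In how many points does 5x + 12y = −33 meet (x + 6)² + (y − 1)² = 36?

Substituting the line into the circle gives 169x² + 2178x + 2025 = 0.
Δ = 4743684 − 1368900 = 3374784.
Two real roots: the line is a secant.

2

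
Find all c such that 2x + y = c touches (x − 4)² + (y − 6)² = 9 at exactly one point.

c = 14 ± 3√5

The line touches the circle iff its distance from (4, 6) is 3:
|2·4 + 1·6 − c| / √5 = 3
|c − (14)| = 3√5.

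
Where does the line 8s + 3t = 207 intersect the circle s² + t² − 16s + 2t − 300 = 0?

(21, 13) and (27, −3)

Substitute t = (207 − 8s)/3:
73s² − 3504s + 41391 = 0  ⟹  s² − 48s + 567 = 0
s = 27 or s = 21, giving (27, −3) and (21, 13).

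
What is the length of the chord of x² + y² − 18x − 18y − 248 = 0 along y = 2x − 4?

Express y = 2x − 4 and substitute into the circle:
5x² − 70x − 160 = 0  ⟹  x² − 14x − 32 = 0
x = 16 or x = −2, giving (16, 28) and (−2, −8).
|(16, 28) − (−2, −8)| = √((18)² + (36)²) = 18√5.

18√5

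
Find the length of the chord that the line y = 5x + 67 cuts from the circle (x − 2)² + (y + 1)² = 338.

The distance from (2, −1) to the line is 78/√26, and r² = 338.
Half the chord is √(r² − d²) = √(104), so the full chord is 4√26.

4√26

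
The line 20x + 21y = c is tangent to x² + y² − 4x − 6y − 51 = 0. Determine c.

The line touches the circle iff its distance from (2, 3) is 8:
|20·2 + 21·3 − c| / √841 = 8
|c − (103)| = 8·29, so c = 335 or c = −129.

c = −129 or c = 335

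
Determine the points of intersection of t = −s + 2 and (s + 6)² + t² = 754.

(−21, 23) and (17, −15)

From the line, t = −s + 2. Substituting:
2s² + 8s − 714 = 0  ⟹  s² + 4s − 357 = 0
s = 17 or s = −21, giving (17, −15) and (−21, 23).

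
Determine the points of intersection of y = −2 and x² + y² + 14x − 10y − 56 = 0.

(−16, −2) and (2, −2)

From the line, y = −2. Substituting:
x² + 14x − 32 = 0
x = 2 or x = −16, giving (2, −2) and (−16, −2).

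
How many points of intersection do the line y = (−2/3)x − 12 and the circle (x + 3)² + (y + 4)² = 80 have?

Centre (−3, −4), r² = 80. Distance² from centre to line = (18)²/13 = 324/13.
Since d² < r², the line cuts the circle twice.

2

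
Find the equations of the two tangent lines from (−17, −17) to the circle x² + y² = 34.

Let a tangent through (−17, −17) have slope m. Its distance from (0, 0) must equal √34:
[m·(17) − (17)]² = 34(m² + 1)
15m² − 34m + 15 = 0, so m = 5/3 or m = 3/5.
Through (−17, −17) these give 5x − 3y = −34 and 3x − 5y = 34.

5x − 3y = −34 and 3x − 5y = 34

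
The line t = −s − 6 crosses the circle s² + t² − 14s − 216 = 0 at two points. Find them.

(−9, 3) and (10, −16)

Substitute t = −s − 6:
2s² − 2s − 180 = 0  ⟹  s² − s − 90 = 0
s = 10 or s = −9, giving (10, −16) and (−9, 3).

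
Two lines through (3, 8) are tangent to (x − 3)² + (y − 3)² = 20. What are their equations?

A line y − (8) = m(x − (3)) is tangent when its distance from (3, 3) is 2√5:
(0m − (−5))² = 20(m² + 1)
4m² − 1 = 0, so m = −1/2 or m = 1/2.
Through (3, 8) these give x + 2y = 19 and x − 2y = −13.

x + 2y = 19 and x − 2y = −13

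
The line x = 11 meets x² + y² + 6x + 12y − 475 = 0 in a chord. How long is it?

36

Centre (−3, −6), r² = 520. Perpendicular distance d from centre to line = |−14| / √1 = 14.
Half the chord is √(r² − d²) = √(324), so the full chord is 36.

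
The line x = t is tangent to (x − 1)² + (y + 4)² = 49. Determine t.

t = −6 or t = 8

For a tangent, require d(centre, line) = r = 7.
|1·1 + 0·(−4) − t| / √1 = 7
|t − (1)| = 7, so t = 8 or t = −6.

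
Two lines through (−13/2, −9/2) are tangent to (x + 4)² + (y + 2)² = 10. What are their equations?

A line y − (−9/2) = m(x − (−13/2)) is tangent when its distance from (−4, −2) is √10:
[m·(5/2) − (5/2)]² = 10(m² + 1)
3m² + 10m + 3 = 0, so m = −1/3 or m = −3.
Through (−13/2, −9/2) these give x + 3y = −20 and 3x + y = −24.

x + 3y = −20 and 3x + y = −24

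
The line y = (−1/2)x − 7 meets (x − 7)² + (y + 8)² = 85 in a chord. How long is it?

Centre (7, −8), r² = 85. Perpendicular distance d from centre to line = |5| / √5 = 5/√5.
Half the chord is √(r² − d²) = √(80), so the full chord is 8√5.

8√5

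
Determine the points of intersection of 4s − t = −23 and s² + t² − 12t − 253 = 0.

Substitute t = 4s + 23:
17s² + 136s = 0  ⟹  s² + 8s = 0
s = 0 or s = −8, giving (0, 23) and (−8, −9).

(−8, −9) and (0, 23)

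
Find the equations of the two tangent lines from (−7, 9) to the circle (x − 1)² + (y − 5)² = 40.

3x + y = −12 and x − 3y = −34

Write the tangent as mx − y + (9 − m·(−7)) = 0 and set its distance from the centre to 2√10:
(8m − (−4))² = 40(m² + 1)
3m² + 8m − 3 = 0, so m = −3 or m = 1/3.
With m = −3: 3x + y = −12. With m = 1/3: x − 3y = −34.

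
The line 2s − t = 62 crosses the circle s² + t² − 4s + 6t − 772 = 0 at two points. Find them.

Express t = 2s − 62 and substitute into the circle:
5s² − 240s + 2700 = 0  ⟹  s² − 48s + 540 = 0
s = 30 or s = 18, giving (30, −2) and (18, −26).

(18, −26) and (30, −2)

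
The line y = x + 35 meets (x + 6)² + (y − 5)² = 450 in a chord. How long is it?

18√2

Substitute y = x + 35:
2x² + 72x + 486 = 0  ⟹  x² + 36x + 243 = 0
x = −9 or x = −27, giving (−9, 26) and (−27, 8).
Chord length = distance between (−9, 26) and (−27, 8) = √648 = 18√2.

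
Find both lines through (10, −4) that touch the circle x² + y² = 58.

7x + 3y = 58 and 3x − 7y = 58

Let a tangent through (10, −4) have slope m. Its distance from (0, 0) must equal √58:
(−10m − (4))² = 58(m² + 1)
21m² + 40m − 21 = 0, so m = −7/3 or m = 3/7.
With m = −7/3: 7x + 3y = 58. With m = 3/7: 3x − 7y = 58.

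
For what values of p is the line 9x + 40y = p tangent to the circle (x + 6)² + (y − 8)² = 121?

For a tangent, require d(centre, line) = r = 11.
|9·(−6) + 40·8 − p| / √1681 = 11
|p − (266)| = 11·41, so p = 717 or p = −185.

p = −185 or p = 717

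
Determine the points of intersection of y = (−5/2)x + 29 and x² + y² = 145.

(8, 9) and (12, −1)

Substitute y = (58 − 5x)/2:
29x² − 580x + 2784 = 0  ⟹  x² − 20x + 96 = 0
x = 12 or x = 8, giving (12, −1) and (8, 9).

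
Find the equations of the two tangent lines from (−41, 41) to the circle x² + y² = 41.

Write the tangent as mx − y + (41 − m·(−41)) = 0 and set its distance from the centre to √41:
[m·(41) − (−41)]² = 41(m² + 1)
20m² + 41m + 20 = 0, so m = −4/5 or m = −5/4.
With m = −4/5: 4x + 5y = 41. With m = −5/4: 5x + 4y = −41.

4x + 5y = 41 and 5x + 4y = −41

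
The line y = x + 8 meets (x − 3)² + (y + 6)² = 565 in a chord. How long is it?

Express y = x + 8 and substitute into the circle:
2x² + 22x − 360 = 0  ⟹  x² + 11x − 180 = 0
x = 9 or x = −20, giving (9, 17) and (−20, −12).
|(9, 17) − (−20, −12)| = √((29)² + (29)²) = 29√2.

29√2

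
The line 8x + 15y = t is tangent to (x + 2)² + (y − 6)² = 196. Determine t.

t = −164 or t = 312

The line touches the circle iff its distance from (−2, 6) is 14:
|8·(−2) + 15·6 − t| / √289 = 14
|t − (74)| = 14·17, so t = 312 or t = −164.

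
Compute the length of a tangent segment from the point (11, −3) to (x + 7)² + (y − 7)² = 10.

The centre is (−7, 7) and r = √10. The square of the distance from P to the centre is 324 + 100 = 424.
By the tangent–radius right angle, tangent length = √(|PO|² − r²) = √414 = 3√46.

3√46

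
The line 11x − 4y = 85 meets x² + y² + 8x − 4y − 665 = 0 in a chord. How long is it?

4√137

Express y = (−85 + 11x)/4 and substitute into the circle:
137x² − 1918x − 2055 = 0  ⟹  x² − 14x − 15 = 0
x = 15 or x = −1, giving (15, 20) and (−1, −24).
|(15, 20) − (−1, −24)| = √((16)² + (44)²) = 4√137.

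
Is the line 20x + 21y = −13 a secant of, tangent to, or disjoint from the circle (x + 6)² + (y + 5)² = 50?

disjoint

d² = (20·(−6) + 21·(−5) − (−13))²/841 = 44944/841; r² = 50.
Since d² > r², the line lies outside the circle.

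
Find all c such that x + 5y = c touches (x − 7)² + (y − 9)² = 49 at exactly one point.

c = 52 ± 7√26

The line touches the circle iff its distance from (7, 9) is 7:
|1·7 + 5·9 − c| / √26 = 7
|c − (52)| = 7√26.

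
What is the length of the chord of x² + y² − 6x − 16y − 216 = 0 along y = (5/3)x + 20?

Substitute y = (60 + 5x)/3:
34x² + 306x − 1224 = 0  ⟹  x² + 9x − 36 = 0
x = 3 or x = −12, giving (3, 25) and (−12, 0).
|(3, 25) − (−12, 0)| = √((15)² + (25)²) = 5√34.

5√34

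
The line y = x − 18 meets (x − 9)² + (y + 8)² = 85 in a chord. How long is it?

Substitute y = x − 18:
2x² − 38x + 96 = 0  ⟹  x² − 19x + 48 = 0
x = 16 or x = 3, giving (16, −2) and (3, −15).
Chord length = distance between (16, −2) and (3, −15) = √338 = 13√2.

13√2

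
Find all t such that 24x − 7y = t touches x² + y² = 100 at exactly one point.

t = −250 or t = 250

Tangency holds when the distance from the centre (0, 0) to the line equals the radius 10:
|24·0 − 7·0 − t| / √625 = 10
|t| = 10·25, so t = 250 or t = −250.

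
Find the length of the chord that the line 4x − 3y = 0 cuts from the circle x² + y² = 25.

The distance from (0, 0) to the line is 0/√25, and r² = 25.
Half the chord is √(r² − d²) = √(25), so the full chord is 10.

10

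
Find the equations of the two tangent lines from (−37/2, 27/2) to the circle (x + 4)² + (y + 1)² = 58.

3x + 7y = 39 and 7x + 3y = −89

A line y − (27/2) = m(x − (−37/2)) is tangent when its distance from (−4, −1) is √58:
[m·(29/2) − (−29/2)]² = 58(m² + 1)
21m² + 58m + 21 = 0, so m = −3/7 or m = −7/3.
Through (−37/2, 27/2) these give 3x + 7y = 39 and 7x + 3y = −89.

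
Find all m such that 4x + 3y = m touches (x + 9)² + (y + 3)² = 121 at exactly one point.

m = −100 or m = 10

For a tangent, require d(centre, line) = r = 11.
|4·(−9) + 3·(−3) − m| / √25 = 11
|m − (−45)| = 11·5, so m = 10 or m = −100.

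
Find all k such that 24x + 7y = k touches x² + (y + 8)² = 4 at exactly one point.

k = −106 or k = −6

Tangency holds when the distance from the centre (0, −8) to the line equals the radius 2:
|24·0 + 7·(−8) − k| / √625 = 2
|k − (−56)| = 2·25, so k = −6 or k = −106.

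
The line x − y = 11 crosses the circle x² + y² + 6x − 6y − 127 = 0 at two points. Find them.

From the line, y = x − 11. Substituting:
2x² − 22x + 60 = 0  ⟹  x² − 11x + 30 = 0
x = 6 or x = 5, giving (6, −5) and (5, −6).

(5, −6) and (6, −5)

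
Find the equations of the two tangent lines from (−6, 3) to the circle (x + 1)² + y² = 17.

Write the tangent as mx − y + (3 − m·(−6)) = 0 and set its distance from the centre to √17:
(5m − (−3))² = 17(m² + 1)
4m² + 15m − 4 = 0, so m = 1/4 or m = −4.
Through (−6, 3) these give x − 4y = −18 and 4x + y = −21.

x − 4y = −18 and 4x + y = −21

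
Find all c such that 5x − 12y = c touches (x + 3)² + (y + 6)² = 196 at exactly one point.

c = −125 or c = 239

For a tangent, require d(centre, line) = r = 14.
|5·(−3) − 12·(−6) − c| / √169 = 14
|c − (57)| = 14·13, so c = 239 or c = −125.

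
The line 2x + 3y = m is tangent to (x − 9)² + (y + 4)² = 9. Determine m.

m = 6 ± 3√13

For a tangent, require d(centre, line) = r = 3.
|2·9 + 3·(−4) − m| / √13 = 3
|m − (6)| = 3√13.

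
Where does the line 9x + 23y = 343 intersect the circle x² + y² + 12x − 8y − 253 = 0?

Express y = (343 − 9x)/23 and substitute into the circle:
610x² + 1830x − 79300 = 0  ⟹  x² + 3x − 130 = 0
x = 10 or x = −13, giving (10, 11) and (−13, 20).

(−13, 20) and (10, 11)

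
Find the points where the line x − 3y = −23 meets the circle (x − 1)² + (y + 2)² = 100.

Substitute y = (23 + x)/3:
10x² + 40x − 50 = 0  ⟹  x² + 4x − 5 = 0
x = 1 or x = −5, giving (1, 8) and (−5, 6).

(−5, 6) and (1, 8)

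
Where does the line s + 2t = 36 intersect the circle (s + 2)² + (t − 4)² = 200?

From the line, t = (36 − s)/2. Substituting:
5s² − 40s = 0  ⟹  s² − 8s = 0
s = 8 or s = 0, giving (8, 14) and (0, 18).

(0, 18) and (8, 14)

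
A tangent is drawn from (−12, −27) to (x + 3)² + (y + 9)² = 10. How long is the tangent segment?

With centre O = (−3, −9), |OP|² = 405 and r² = 10.
Power of the point: PT² = |PO|² − r² = 395, so PT = √395.

√395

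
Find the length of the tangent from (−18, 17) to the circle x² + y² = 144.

√469

Centre (0, 0), r² = 144. |PO|² = (−18)² + (17)² = 613.
Power of the point: PT² = |PO|² − r² = 469, so PT = √469.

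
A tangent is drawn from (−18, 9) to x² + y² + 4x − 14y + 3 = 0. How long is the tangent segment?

√210

Centre (−2, 7), r² = 50. |PO|² = (−16)² + (2)² = 260.
By the tangent–radius right angle, tangent length = √(|PO|² − r²) = √210.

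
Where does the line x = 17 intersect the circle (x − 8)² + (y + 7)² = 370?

The line gives x = 17. Substituting into the circle:
y² + 14y − 240 = 0
y = 10 or y = −24, giving (17, 10) and (17, −24).

(17, −24) and (17, 10)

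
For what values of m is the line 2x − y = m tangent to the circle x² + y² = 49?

Tangency holds when the distance from the centre (0, 0) to the line equals the radius 7:
|2·0 − 1·0 − m| / √5 = 7
|m| = 7√5.

m = ±7√5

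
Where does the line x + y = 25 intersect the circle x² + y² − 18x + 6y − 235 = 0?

(10, 15) and (27, −2)

Express y = −x + 25 and substitute into the circle:
2x² − 74x + 540 = 0  ⟹  x² − 37x + 270 = 0
x = 27 or x = 10, giving (27, −2) and (10, 15).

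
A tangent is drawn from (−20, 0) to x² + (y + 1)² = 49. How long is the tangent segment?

4√22

Centre (0, −1), r² = 49. |PO|² = (−20)² + (1)² = 401.
The tangent meets the radius at right angles, so tangent² = |PO|² − r² = 401 − 49 = 352.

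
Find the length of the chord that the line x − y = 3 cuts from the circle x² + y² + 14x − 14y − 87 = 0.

Express y = x − 3 and substitute into the circle:
2x² − 6x − 36 = 0  ⟹  x² − 3x − 18 = 0
x = 6 or x = −3, giving (6, 3) and (−3, −6).
|(6, 3) − (−3, −6)| = √((9)² + (9)²) = 9√2.

9√2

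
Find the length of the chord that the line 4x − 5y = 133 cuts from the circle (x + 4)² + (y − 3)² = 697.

2√41

Substitute y = (−133 + 4x)/5:
41x² − 984x + 4879 = 0  ⟹  x² − 24x + 119 = 0
x = 17 or x = 7, giving (17, −13) and (7, −21).
|(17, −13) − (7, −21)| = √((10)² + (8)²) = 2√41.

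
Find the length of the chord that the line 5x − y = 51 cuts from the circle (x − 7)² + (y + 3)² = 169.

From the line, y = 5x − 51. Substituting:
26x² − 494x + 2184 = 0  ⟹  x² − 19x + 84 = 0
x = 12 or x = 7, giving (12, 9) and (7, −16).
Chord length = distance between (12, 9) and (7, −16) = √650 = 5√26.

5√26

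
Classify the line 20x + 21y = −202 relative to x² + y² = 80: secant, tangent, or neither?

secant

d² = (20·0 + 21·0 − (−202))²/841 = 40804/841; r² = 80.
Since d² < r², the line cuts the circle twice.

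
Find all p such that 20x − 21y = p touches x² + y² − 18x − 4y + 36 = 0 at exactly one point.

Tangency holds when the distance from the centre (9, 2) to the line equals the radius 7:
|20·9 − 21·2 − p| / √841 = 7
|p − (138)| = 7·29, so p = 341 or p = −65.

p = −65 or p = 341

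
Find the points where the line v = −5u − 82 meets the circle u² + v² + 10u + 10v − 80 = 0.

Express v = −5u − 82 and substitute into the circle:
26u² + 780u + 5824 = 0  ⟹  u² + 30u + 224 = 0
u = −14 or u = −16, giving (−14, −12) and (−16, −2).

(−16, −2) and (−14, −12)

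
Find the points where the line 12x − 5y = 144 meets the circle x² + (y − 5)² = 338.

(7, −12) and (17, 12)

Substitute y = (−144 + 12x)/5:
169x² − 4056x + 20111 = 0  ⟹  x² − 24x + 119 = 0
x = 17 or x = 7, giving (17, 12) and (7, −12).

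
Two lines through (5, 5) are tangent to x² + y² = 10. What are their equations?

x − 3y = −10 and 3x − y = 10

A line y − (5) = m(x − (5)) is tangent when its distance from (0, 0) is √10:
(−5m − (−5))² = 10(m² + 1)
3m² − 10m + 3 = 0, so m = 1/3 or m = 3.
With m = 1/3: x − 3y = −10. With m = 3: 3x − y = 10.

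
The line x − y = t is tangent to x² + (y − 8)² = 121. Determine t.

t = −8 ± 11√2

For a tangent, require d(centre, line) = r = 11.
|1·0 − 1·8 − t| / √2 = 11
|t − (−8)| = 11√2.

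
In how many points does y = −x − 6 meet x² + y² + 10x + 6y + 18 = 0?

Substituting the line into the circle gives 2x² + 16x + 18 = 0.
Discriminant = (16)² − 4·2·(18) = 112 > 0.
Two real roots: the line is a secant.

2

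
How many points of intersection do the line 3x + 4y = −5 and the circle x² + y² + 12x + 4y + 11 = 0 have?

Substituting the line into the circle gives 25x² + 174x + 121 = 0.
Discriminant = (174)² − 4·25·(121) = 18176 > 0.
Two real roots: the line is a secant.

2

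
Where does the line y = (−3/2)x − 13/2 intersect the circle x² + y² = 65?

(−7, 4) and (1, −8)

Substitute y = (−13 − 3x)/2:
13x² + 78x − 91 = 0  ⟹  x² + 6x − 7 = 0
x = 1 or x = −7, giving (1, −8) and (−7, 4).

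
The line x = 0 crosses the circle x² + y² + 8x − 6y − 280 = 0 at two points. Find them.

(0, −14) and (0, 20)

The line gives x = 0. Substituting into the circle:
y² − 6y − 280 = 0
y = 20 or y = −14, giving (0, 20) and (0, −14).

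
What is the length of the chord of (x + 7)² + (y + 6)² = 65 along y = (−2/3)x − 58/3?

2√13

Centre (−7, −6), r² = 65. Perpendicular distance d from centre to line = |26| / √13 = 26/√13.
Chord = 2√(r² − d²) = 2·√(13) = 2√13.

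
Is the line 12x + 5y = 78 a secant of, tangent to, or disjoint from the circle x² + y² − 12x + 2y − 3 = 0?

Substituting the line into the circle gives 169x² − 2292x + 6789 = 0.
Discriminant = (−2292)² − 4·169·(6789) = 663900 > 0.
Two real roots: the line is a secant.

secant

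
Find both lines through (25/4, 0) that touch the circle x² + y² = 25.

A line y − (0) = m(x − (25/4)) is tangent when its distance from (0, 0) is 5:
(−25/4m − (0))² = 25(m² + 1)
9m² − 16 = 0, so m = 4/3 or m = −4/3.
With m = 4/3: 4x − 3y = 25. With m = −4/3: 4x + 3y = 25.

4x − 3y = 25 and 4x + 3y = 25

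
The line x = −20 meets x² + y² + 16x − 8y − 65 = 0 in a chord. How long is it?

2

The line gives x = −20. Substituting into the circle:
y² − 8y + 15 = 0
y = 5 or y = 3, giving (−20, 5) and (−20, 3).
Chord length = distance between (−20, 5) and (−20, 3) = √4 = 2.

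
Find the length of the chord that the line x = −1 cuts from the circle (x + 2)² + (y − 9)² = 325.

The line gives x = −1. Substituting into the circle:
y² − 18y − 243 = 0
y = 27 or y = −9, giving (−1, 27) and (−1, −9).
|(−1, 27) − (−1, −9)| = √((0)² + (36)²) = 36.

36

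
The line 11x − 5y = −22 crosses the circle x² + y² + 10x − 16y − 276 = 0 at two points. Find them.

Express y = (22 + 11x)/5 and substitute into the circle:
146x² − 146x − 8176 = 0  ⟹  x² − x − 56 = 0
x = 8 or x = −7, giving (8, 22) and (−7, −11).

(−7, −11) and (8, 22)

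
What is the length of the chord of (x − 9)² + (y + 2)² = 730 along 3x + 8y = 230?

2√73

Substitute y = (230 − 3x)/8:
73x² − 2628x + 18980 = 0  ⟹  x² − 36x + 260 = 0
x = 26 or x = 10, giving (26, 19) and (10, 25).
|(26, 19) − (10, 25)| = √((16)² + (−6)²) = 2√73.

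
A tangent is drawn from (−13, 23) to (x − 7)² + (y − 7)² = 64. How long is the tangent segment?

4√37

With centre O = (7, 7), |OP|² = 656 and r² = 64.
By the tangent–radius right angle, tangent length = √(|PO|² − r²) = √592 = 4√37.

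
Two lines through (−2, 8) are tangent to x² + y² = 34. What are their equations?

3x + 5y = 34 and 5x − 3y = −34

Write the tangent as mx − y + (8 − m·(−2)) = 0 and set its distance from the centre to √34:
[m·(2) − (−8)]² = 34(m² + 1)
15m² − 16m − 15 = 0, so m = −3/5 or m = 5/3.
With m = −3/5: 3x + 5y = 34. With m = 5/3: 5x − 3y = −34.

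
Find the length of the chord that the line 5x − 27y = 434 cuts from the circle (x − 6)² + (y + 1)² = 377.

√754

Substitute y = (−434 + 5x)/27:
754x² − 12818x − 82940 = 0  ⟹  x² − 17x − 110 = 0
x = 22 or x = −5, giving (22, −12) and (−5, −17).
Chord length = distance between (22, −12) and (−5, −17) = √754 = √754.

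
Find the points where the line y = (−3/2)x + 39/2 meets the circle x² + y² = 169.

(5, 12) and (13, 0)

Substitute y = (39 − 3x)/2:
13x² − 234x + 845 = 0  ⟹  x² − 18x + 65 = 0
x = 13 or x = 5, giving (13, 0) and (5, 12).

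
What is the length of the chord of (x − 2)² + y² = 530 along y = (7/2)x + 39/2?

The distance from (2, 0) to the line is 53/√53, and r² = 530.
Half the chord is √(r² − d²) = √(477), so the full chord is 6√53.

6√53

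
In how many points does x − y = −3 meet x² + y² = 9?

Substituting the line into the circle gives 2x² + 6x = 0.
Discriminant = (6)² − 4·2·(0) = 36 > 0.
Two real roots: the line is a secant.

2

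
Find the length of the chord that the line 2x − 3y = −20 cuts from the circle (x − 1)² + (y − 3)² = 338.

Centre (1, 3), r² = 338. Perpendicular distance d from centre to line = |13| / √13 = 13/√13.
Chord = 2√(r² − d²) = 2·√(325) = 10√13.

10√13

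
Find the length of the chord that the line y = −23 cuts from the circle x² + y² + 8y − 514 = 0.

26

From the line, y = −23. Substituting:
x² − 169 = 0
x = 13 or x = −13, giving (13, −23) and (−13, −23).
Chord length = distance between (13, −23) and (−13, −23) = √676 = 26.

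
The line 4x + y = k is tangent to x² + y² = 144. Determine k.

k = ±12√17

Tangency holds when the distance from the centre (0, 0) to the line equals the radius 12:
|4·0 + 1·0 − k| / √17 = 12
|k| = 12√17.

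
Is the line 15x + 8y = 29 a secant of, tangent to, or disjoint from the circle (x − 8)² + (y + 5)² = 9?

tangent

Centre (8, −5), r² = 9. Distance² from centre to line = (51)²/289 = 9.
Since d² = r², the line is tangent.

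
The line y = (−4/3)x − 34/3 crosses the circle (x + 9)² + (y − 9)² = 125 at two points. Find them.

(−19, 14) and (−7, −2)

Substitute y = (−34 − 4x)/3:
25x² + 650x + 3325 = 0  ⟹  x² + 26x + 133 = 0
x = −7 or x = −19, giving (−7, −2) and (−19, 14).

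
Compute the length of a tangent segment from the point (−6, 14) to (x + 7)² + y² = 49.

The centre is (−7, 0) and r = 7. The square of the distance from P to the centre is 1 + 196 = 197.
Power of the point: PT² = |PO|² − r² = 148, so PT = 2√37.

2√37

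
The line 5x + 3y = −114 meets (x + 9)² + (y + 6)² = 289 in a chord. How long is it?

The distance from (−9, −6) to the line is 51/√34, and r² = 289.
Half the chord is √(r² − d²) = √(425/2), so the full chord is 5√34.

5√34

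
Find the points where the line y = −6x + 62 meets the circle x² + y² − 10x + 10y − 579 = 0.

Express y = −6x + 62 and substitute into the circle:
37x² − 814x + 3885 = 0  ⟹  x² − 22x + 105 = 0
x = 15 or x = 7, giving (15, −28) and (7, 20).

(7, 20) and (15, −28)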